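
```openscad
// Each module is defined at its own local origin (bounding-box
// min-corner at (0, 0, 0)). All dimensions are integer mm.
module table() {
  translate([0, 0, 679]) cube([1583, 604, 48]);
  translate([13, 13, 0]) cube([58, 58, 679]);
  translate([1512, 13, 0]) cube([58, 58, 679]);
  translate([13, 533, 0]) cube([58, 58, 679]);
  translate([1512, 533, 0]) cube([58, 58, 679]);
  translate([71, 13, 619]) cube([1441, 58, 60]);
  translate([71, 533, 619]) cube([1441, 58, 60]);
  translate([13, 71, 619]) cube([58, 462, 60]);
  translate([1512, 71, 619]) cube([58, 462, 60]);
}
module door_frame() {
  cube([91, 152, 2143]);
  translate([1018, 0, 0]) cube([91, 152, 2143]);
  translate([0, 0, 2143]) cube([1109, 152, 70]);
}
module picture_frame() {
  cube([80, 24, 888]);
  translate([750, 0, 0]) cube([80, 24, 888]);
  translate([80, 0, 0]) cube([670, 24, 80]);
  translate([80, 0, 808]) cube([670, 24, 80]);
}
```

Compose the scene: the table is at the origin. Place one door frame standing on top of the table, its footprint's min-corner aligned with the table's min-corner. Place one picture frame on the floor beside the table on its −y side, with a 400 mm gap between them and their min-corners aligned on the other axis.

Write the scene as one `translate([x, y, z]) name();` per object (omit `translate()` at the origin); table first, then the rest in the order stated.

table();
translate([0, 0, 727]) door_frame();
translate([0, -424, 0]) picture_frame();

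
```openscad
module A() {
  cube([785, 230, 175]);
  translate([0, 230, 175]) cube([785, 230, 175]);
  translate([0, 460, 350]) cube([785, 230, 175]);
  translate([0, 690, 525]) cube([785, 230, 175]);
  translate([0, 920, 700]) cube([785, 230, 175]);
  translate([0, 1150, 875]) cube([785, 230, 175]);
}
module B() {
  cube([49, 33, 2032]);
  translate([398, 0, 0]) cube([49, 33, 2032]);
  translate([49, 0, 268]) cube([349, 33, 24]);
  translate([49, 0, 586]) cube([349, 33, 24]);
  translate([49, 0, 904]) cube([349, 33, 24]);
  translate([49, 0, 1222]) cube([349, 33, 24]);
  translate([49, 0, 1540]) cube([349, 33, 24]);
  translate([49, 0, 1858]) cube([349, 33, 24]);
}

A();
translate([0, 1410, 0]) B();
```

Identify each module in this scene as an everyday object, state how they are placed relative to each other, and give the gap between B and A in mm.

A is a staircase. B is a ladder. The ladder is on the floor beside the staircase on its +y side. The gap between the ladder and the staircase is 30 mm.

The ladder's nearest face is 30 mm from the staircase's +y face.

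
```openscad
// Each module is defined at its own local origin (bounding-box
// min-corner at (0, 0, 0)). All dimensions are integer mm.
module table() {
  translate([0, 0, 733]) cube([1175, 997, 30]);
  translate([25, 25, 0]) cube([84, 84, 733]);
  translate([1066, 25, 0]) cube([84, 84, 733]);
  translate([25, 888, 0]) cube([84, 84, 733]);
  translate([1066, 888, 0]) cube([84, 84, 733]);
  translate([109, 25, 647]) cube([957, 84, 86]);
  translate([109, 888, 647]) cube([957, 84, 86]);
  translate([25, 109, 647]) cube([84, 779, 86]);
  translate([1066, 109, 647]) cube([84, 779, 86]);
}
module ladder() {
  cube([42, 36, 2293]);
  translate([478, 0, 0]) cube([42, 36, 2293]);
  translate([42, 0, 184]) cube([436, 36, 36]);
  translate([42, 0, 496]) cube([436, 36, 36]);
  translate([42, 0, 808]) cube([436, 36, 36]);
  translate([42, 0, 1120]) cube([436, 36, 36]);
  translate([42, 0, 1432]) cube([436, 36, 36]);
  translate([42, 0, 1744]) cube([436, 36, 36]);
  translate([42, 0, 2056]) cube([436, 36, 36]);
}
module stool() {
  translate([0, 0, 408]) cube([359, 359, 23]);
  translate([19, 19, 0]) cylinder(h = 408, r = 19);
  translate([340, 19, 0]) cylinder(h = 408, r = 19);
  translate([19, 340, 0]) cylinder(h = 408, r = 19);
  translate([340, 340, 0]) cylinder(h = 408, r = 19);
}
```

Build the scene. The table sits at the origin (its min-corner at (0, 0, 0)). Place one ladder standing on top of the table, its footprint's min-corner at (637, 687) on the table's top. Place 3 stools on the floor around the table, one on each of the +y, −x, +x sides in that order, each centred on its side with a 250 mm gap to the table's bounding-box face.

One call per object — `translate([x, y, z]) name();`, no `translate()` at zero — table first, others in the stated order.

table();
translate([637, 687, 763]) ladder();
translate([408, 1247, 0]) stool();
translate([-609, 319, 0]) stool();
translate([1425, 319, 0]) stool();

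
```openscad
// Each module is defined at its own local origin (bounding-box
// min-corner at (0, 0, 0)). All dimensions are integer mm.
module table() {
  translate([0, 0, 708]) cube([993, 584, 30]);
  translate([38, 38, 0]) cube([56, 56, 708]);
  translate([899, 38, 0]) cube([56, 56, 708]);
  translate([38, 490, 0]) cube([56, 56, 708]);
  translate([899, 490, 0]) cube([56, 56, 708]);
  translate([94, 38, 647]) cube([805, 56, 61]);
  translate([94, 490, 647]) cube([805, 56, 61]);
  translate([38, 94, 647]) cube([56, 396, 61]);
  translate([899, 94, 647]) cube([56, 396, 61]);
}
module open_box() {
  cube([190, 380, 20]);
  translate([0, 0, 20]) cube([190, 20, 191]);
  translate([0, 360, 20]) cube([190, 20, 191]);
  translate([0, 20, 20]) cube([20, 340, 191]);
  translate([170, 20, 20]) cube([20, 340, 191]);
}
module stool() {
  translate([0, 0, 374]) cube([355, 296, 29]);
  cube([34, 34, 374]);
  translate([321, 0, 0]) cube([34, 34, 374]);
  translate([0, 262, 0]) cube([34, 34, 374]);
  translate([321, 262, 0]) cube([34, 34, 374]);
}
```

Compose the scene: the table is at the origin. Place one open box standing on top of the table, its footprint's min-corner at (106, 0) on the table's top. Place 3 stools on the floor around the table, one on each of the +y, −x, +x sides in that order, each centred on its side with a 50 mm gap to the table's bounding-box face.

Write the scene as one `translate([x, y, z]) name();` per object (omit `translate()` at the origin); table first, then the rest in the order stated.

table();
translate([106, 0, 738]) open_box();
translate([319, 634, 0]) stool();
translate([-405, 144, 0]) stool();
translate([1043, 144, 0]) stool();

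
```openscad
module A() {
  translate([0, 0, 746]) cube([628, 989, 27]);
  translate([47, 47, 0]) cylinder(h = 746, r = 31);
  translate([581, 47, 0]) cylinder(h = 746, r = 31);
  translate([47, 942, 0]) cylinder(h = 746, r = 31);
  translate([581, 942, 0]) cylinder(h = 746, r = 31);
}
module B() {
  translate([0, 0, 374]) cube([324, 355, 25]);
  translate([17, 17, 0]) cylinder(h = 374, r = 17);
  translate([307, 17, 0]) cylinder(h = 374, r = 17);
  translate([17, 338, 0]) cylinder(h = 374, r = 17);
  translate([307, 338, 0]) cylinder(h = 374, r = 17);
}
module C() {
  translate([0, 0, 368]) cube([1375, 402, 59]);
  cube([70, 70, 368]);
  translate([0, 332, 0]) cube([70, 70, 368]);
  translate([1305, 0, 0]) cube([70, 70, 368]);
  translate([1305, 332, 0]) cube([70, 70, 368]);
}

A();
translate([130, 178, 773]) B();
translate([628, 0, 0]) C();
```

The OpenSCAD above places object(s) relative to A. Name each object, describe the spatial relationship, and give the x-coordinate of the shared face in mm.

The table's +x face and the bench's −x face are both at x = 628 mm.

A is a table. B is a stool. C is a bench. The stool is on top of the table. The bench is against the table's +x side, with their −y faces flush. The x-coordinate of the shared face is 628 mm.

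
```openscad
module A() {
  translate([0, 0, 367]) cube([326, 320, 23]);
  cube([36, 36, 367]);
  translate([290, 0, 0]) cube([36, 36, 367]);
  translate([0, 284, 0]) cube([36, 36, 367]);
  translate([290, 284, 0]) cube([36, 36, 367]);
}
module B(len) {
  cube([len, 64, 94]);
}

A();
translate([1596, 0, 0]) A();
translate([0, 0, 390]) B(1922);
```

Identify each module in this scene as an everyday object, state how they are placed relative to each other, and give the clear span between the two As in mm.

A is a stool. B is a beam. A beam spans the tops of two stools. The clear span between the two stools is 1270 mm.

Second stool starts at x = 1596; first ends at x = 326; clear span = 1596 − 326 = 1270 mm.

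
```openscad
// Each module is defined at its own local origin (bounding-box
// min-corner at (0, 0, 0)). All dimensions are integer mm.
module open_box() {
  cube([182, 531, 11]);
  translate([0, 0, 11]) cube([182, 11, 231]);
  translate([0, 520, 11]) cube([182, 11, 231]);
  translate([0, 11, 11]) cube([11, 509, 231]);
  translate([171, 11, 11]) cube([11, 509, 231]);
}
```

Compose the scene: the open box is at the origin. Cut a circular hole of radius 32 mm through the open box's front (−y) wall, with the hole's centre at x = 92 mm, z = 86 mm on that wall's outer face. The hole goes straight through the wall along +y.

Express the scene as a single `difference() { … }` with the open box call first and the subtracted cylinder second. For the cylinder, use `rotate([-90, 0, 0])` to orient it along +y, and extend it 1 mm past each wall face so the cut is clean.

difference() {
  open_box();
  translate([92, -1, 86]) rotate([-90, 0, 0]) cylinder(h = 13, r = 32);
}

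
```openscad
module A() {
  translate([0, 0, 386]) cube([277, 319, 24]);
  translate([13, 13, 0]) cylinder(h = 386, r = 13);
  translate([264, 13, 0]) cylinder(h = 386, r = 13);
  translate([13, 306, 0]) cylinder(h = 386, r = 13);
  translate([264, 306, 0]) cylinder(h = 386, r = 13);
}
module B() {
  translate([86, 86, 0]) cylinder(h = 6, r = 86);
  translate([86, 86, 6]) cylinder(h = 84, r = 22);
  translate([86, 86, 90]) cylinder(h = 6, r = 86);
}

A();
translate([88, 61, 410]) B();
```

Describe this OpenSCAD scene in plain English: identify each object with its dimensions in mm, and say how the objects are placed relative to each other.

A is a four-legged stool. The seat is a 277×319×24 mm slab whose top surface is at z = 410 mm; four round legs, each 26 mm in diameter, run from the floor (z = 0) to the underside of the seat, each leg's axis is inset half a diameter from the nearest pair of seat edges (so the leg's bounding box is flush with the corner).

B is a spool: two coaxial disc flanges of radius 86 mm and thickness 6 mm, joined by a core cylinder of radius 22 mm and height 84 mm. The lower flange rests on z = 0 and the three cylinders share a vertical axis.

The spool is on top of the stool.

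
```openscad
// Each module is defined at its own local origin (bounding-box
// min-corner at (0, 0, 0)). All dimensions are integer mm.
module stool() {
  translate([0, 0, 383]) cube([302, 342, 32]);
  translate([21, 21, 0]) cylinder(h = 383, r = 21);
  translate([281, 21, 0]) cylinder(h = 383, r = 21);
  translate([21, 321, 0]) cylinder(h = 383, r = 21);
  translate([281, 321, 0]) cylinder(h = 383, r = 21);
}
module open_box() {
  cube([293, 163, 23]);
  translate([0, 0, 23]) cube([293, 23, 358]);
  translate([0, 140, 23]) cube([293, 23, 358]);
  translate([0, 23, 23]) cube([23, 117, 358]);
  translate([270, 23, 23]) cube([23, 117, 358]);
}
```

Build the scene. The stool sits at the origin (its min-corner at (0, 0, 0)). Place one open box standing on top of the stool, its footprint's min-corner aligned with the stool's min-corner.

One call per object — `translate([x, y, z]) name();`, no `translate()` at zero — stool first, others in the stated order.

stool();
translate([0, 0, 415]) open_box();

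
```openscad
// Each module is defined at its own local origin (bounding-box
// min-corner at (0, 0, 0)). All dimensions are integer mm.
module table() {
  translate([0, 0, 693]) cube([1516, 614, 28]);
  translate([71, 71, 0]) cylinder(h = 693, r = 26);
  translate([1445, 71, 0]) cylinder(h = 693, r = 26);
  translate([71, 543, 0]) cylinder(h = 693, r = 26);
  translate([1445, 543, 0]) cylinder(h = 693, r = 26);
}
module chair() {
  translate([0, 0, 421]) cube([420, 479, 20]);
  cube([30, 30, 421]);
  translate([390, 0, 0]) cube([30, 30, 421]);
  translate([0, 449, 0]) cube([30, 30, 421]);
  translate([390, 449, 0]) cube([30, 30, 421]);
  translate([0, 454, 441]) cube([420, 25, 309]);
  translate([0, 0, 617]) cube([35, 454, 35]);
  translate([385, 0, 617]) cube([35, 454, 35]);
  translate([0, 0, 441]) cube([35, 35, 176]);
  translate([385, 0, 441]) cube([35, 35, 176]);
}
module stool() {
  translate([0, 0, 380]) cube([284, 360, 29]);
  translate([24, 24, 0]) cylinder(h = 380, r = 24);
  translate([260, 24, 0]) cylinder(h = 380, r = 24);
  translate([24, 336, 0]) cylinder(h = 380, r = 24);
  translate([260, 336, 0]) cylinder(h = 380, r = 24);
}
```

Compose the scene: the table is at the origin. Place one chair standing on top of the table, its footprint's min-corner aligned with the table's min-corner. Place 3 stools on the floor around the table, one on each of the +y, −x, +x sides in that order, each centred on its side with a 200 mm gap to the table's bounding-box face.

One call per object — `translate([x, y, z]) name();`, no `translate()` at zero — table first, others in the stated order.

table();
translate([0, 0, 721]) chair();
translate([616, 814, 0]) stool();
translate([-484, 127, 0]) stool();
translate([1716, 127, 0]) stool();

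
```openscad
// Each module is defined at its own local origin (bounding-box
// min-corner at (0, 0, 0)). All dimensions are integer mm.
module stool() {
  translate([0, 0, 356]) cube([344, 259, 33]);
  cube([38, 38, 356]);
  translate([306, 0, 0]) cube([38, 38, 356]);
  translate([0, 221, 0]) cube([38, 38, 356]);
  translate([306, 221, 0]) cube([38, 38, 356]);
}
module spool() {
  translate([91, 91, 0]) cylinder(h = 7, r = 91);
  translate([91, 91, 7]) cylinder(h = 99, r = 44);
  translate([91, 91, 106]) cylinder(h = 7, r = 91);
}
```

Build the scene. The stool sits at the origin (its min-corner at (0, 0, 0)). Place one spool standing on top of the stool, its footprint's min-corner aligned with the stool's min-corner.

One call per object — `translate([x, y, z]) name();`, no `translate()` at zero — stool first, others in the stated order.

stool();
translate([0, 0, 389]) spool();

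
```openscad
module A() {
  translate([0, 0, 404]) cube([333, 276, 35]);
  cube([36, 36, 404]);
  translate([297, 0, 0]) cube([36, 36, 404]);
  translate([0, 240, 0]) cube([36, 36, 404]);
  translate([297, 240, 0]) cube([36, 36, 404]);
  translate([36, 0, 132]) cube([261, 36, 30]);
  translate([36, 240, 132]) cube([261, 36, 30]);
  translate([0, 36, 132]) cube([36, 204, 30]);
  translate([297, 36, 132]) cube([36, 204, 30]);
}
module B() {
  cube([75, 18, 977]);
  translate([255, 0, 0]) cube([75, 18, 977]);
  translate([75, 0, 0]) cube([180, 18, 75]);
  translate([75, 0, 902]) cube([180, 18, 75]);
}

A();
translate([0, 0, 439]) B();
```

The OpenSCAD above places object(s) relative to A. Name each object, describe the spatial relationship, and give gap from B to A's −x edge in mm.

The picture frame's min-x is at 0; the stool's min-x is 0; gap = 0 mm.

A is a stool. B is a picture frame. The picture frame is on top of the stool. The gap from the picture frame to the stool's −x edge is 0 mm.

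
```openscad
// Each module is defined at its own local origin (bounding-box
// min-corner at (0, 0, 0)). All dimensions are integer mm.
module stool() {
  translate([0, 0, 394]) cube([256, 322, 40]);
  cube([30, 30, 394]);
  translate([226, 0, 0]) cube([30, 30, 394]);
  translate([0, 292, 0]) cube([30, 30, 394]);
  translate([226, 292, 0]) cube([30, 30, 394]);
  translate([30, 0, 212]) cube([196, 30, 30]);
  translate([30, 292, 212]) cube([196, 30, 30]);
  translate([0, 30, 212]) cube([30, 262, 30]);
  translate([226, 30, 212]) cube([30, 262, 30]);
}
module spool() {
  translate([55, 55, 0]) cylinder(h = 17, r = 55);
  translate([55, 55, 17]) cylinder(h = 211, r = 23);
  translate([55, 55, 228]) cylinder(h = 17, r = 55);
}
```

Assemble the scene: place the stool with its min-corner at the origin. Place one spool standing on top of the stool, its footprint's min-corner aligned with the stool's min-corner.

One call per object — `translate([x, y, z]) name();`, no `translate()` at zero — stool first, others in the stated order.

stool();
translate([0, 0, 434]) spool();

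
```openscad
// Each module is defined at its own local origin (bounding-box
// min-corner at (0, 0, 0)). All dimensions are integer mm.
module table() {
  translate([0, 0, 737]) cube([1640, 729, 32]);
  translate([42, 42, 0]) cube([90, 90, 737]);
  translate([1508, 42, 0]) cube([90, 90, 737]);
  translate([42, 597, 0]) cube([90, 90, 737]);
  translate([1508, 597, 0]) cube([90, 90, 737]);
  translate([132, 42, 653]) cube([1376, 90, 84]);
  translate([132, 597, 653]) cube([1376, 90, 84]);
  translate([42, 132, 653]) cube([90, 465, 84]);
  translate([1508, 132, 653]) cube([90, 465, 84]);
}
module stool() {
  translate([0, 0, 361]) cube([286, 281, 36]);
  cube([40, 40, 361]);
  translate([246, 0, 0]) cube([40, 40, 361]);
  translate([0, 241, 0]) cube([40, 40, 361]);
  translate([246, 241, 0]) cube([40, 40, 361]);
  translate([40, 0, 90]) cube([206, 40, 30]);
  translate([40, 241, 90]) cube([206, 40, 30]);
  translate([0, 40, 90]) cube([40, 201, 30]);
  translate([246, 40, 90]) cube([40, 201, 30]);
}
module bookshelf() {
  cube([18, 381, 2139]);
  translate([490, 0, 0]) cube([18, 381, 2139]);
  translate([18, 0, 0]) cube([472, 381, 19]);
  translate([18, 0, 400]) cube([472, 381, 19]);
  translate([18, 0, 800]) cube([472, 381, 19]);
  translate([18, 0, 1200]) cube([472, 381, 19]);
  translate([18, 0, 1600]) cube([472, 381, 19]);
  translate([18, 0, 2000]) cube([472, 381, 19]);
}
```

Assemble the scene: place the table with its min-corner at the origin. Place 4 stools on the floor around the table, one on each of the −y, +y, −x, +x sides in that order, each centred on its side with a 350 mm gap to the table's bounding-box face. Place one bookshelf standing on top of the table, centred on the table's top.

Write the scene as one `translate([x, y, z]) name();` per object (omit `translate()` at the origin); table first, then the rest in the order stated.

table();
translate([677, -631, 0]) stool();
translate([677, 1079, 0]) stool();
translate([-636, 224, 0]) stool();
translate([1990, 224, 0]) stool();
translate([566, 174, 769]) bookshelf();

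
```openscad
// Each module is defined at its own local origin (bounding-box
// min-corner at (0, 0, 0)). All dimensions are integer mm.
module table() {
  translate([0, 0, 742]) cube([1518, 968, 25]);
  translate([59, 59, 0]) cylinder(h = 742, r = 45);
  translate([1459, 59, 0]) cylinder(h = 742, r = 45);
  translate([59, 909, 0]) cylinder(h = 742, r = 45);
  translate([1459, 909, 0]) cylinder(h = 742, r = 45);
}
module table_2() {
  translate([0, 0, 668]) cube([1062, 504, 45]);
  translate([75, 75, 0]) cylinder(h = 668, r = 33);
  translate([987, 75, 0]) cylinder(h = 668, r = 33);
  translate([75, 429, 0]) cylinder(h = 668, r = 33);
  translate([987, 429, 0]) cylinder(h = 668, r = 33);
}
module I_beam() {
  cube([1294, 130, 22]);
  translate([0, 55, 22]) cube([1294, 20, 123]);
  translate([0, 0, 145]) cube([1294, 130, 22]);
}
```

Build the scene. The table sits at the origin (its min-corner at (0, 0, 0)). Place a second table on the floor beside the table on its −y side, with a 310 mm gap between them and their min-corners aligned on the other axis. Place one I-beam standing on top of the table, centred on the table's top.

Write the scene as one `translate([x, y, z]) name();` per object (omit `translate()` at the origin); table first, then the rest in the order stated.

table();
translate([0, -814, 0]) table_2();
translate([112, 419, 767]) I_beam();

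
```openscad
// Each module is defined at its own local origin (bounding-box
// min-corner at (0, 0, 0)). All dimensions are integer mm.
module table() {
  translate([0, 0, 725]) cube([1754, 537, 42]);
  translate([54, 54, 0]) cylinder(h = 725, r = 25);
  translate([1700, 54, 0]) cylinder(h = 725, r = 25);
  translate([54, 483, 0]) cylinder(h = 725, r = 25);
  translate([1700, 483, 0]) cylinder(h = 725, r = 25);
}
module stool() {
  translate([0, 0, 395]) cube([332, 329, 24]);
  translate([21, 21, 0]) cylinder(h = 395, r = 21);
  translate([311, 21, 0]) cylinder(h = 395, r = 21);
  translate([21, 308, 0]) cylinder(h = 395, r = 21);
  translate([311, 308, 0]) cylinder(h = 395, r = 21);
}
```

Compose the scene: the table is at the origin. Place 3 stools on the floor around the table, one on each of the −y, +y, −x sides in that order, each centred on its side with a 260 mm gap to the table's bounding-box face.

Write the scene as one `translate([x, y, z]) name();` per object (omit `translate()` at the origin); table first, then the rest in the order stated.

table();
translate([711, -589, 0]) stool();
translate([711, 797, 0]) stool();
translate([-592, 104, 0]) stool();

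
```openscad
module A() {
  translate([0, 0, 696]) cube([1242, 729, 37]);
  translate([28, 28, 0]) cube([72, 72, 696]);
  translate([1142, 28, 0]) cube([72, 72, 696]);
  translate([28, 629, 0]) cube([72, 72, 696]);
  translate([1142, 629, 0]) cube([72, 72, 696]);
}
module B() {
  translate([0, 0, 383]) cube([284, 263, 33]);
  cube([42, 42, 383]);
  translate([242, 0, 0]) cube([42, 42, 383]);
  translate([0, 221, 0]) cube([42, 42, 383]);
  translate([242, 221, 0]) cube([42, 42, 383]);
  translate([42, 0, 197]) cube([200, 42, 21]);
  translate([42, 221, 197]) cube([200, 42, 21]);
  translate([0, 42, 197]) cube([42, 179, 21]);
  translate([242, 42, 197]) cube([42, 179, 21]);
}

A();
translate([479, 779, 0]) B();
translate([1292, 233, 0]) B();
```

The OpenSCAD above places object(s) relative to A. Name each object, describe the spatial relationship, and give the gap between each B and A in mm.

Each stool's nearest face is 50 mm from the table's bounding box.

A is a table. B is a stool. Two stools sit around the table at the +y, +x sides. The gap between each stool and the table is 50 mm.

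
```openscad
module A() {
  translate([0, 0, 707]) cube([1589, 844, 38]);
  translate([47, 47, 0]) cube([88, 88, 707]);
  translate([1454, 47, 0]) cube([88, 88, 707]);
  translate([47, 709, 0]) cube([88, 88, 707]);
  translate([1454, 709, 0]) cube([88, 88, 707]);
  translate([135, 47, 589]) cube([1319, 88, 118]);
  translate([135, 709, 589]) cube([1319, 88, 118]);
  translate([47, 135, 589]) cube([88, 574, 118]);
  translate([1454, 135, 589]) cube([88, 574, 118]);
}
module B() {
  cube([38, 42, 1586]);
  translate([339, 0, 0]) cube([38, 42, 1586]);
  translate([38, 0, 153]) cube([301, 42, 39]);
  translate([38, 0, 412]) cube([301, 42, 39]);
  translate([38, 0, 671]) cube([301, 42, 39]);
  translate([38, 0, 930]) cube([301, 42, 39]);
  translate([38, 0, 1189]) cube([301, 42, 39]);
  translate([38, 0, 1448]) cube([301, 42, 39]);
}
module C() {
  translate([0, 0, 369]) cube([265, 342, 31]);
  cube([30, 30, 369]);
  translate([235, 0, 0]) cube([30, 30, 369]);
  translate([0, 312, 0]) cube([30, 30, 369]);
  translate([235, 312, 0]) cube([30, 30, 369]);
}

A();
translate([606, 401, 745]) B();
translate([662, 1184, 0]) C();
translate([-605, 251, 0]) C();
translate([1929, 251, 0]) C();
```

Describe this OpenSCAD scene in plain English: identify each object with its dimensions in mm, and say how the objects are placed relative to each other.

A is a table with a 1589×844 mm rectangular top, 38 mm thick, top surface at z = 745 mm, supported by four 88×88 mm square legs, each inset 47 mm from the nearest pair of top edges, running from the floor. Four apron rails, 88 mm thick and 118 mm tall, run between adjacent legs with their top edges flush with the underside of the top and their outer faces flush with the legs' outer faces.

B is a wooden ladder with two side rails of 38×42 mm section and 1586 mm height, set 377 mm apart overall. Between them run 6 rectangular rungs (42 mm deep, 39 mm thick), front faces flush with the rails' −y face. The bottom of the first rung is 153 mm above the floor and each subsequent rung is 259 mm higher than the one below.

C is a four-legged stool. The seat is a 265×342×31 mm slab whose top surface is at z = 400 mm; four square legs, each 30×30 mm in cross-section, run from the floor (z = 0) to the underside of the seat, each flush with a corner of the seat.

The ladder is on top of the table, centred. Three stools sit around the table at the +y, −x, +x sides.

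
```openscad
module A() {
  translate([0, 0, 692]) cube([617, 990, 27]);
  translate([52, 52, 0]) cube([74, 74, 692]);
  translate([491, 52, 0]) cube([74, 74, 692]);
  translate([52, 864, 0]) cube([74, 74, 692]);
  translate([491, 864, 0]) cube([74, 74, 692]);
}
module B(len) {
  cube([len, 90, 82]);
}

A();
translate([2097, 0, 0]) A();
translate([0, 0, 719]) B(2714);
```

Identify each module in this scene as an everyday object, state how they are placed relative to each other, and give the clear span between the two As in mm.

Second table starts at x = 2097; first ends at x = 617; clear span = 2097 − 617 = 1480 mm.

A is a table. B is a beam. A beam spans the tops of two tables. The clear span between the two tables is 1480 mm.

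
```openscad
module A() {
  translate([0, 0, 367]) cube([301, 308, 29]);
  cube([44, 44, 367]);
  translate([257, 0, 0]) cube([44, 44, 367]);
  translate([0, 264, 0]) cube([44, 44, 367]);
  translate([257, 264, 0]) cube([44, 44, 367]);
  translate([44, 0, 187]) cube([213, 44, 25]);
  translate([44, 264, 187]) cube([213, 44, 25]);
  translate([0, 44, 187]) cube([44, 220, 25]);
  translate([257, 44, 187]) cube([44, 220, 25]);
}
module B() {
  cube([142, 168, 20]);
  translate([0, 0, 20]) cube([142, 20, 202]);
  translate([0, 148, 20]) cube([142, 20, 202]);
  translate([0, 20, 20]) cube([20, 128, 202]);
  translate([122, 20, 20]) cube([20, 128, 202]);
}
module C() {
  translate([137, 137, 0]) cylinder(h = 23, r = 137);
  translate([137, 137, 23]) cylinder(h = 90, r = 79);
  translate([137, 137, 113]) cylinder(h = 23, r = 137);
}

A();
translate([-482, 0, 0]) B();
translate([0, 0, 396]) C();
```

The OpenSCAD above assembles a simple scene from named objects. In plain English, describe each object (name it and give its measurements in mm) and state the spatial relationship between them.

A is a four-legged stool. The seat is 301×308 mm, 29 mm thick, top at z = 396 mm. It stands on four square legs, each 44×44 mm in cross-section, from z = 0 to the seat underside, each flush with a corner of the seat. Four stretchers, 44 mm wide and 25 mm tall, connect adjacent legs with their undersides at z = 187 mm, each running between the inner faces of the legs it joins and aligned with the legs' outer faces on the other axis.

B is an open storage box with external size 142×168×222 mm and wall thickness 20 mm (the base is also 20 mm thick). The base covers the whole footprint; the four walls stand on the base, with the y-facing walls full-width and the x-facing walls fitting between their inner faces.

C is a spool: two coaxial disc flanges of radius 137 mm and thickness 23 mm, joined by a core cylinder of radius 79 mm and height 90 mm. The lower flange rests on z = 0 and the three cylinders share a vertical axis.

The open box is on the floor beside the stool on its −x side. The spool is on top of the stool.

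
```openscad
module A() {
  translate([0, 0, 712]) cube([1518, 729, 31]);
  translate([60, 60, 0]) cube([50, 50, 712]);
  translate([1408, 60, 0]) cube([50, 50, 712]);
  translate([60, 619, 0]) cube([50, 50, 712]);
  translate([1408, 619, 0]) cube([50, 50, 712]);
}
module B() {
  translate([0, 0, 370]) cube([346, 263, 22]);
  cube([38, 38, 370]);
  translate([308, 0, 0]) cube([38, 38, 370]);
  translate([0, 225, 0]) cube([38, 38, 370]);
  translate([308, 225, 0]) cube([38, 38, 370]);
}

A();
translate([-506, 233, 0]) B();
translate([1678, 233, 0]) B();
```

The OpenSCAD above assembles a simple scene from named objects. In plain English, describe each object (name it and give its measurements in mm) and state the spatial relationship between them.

A is a rectangular dining table. The top is 1518×729×31 mm with its upper surface at z = 743 mm. It stands on four 50×50 mm square legs, each inset 60 mm from the nearest pair of top edges, running from the floor to the underside of the top.

B is a four-legged stool. The seat is 346×263 mm, 22 mm thick, top at z = 392 mm. It stands on four square legs, each 38×38 mm in cross-section, from z = 0 to the seat underside, each flush with a corner of the seat.

Two stools sit around the table at the −x, +x sides.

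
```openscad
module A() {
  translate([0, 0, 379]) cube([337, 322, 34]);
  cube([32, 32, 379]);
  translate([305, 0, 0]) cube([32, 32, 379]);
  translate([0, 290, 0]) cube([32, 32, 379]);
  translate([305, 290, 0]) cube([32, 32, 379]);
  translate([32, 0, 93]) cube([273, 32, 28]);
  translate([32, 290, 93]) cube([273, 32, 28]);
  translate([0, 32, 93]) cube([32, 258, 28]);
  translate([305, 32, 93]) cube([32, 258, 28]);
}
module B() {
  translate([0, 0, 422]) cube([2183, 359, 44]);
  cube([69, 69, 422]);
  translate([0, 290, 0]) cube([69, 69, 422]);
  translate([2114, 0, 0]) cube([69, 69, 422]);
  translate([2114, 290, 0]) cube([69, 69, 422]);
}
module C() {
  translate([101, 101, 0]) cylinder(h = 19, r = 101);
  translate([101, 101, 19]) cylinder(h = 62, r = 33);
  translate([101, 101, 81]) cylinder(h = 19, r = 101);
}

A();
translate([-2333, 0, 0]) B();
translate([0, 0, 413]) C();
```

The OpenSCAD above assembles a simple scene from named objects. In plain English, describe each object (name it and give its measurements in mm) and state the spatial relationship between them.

A is a four-legged stool. The seat is a 337×322×34 mm slab whose top surface is at z = 413 mm; four square legs, each 32×32 mm in cross-section, run from the floor (z = 0) to the underside of the seat, each flush with a corner of the seat. Four stretchers, 32 mm wide and 28 mm tall, connect adjacent legs with their undersides at z = 93 mm, each running between the inner faces of the legs it joins and aligned with the legs' outer faces on the other axis.

B is a long wooden bench with a 2183 mm (x) × 359 mm (y) seat, 44 mm thick, its top surface 466 mm above the floor. Four 69 mm square legs at the seat corners, flush with the edges, run from z = 0 to the seat underside.

C is a spool: two coaxial disc flanges of radius 101 mm and thickness 19 mm, joined by a core cylinder of radius 33 mm and height 62 mm. The lower flange rests on z = 0 and the three cylinders share a vertical axis.

The bench is on the floor beside the stool on its −x side. The spool is on top of the stool.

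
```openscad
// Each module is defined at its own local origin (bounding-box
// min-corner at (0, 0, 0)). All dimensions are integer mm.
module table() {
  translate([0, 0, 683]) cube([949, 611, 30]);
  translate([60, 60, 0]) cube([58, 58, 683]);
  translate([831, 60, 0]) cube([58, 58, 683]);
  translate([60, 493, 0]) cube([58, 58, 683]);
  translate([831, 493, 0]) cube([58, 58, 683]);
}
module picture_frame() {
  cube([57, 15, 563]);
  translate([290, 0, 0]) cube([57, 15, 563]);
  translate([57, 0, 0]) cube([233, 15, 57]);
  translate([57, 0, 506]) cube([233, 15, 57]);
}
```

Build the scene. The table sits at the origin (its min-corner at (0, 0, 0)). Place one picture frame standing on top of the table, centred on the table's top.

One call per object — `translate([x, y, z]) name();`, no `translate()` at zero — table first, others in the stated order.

table();
translate([301, 298, 713]) picture_frame();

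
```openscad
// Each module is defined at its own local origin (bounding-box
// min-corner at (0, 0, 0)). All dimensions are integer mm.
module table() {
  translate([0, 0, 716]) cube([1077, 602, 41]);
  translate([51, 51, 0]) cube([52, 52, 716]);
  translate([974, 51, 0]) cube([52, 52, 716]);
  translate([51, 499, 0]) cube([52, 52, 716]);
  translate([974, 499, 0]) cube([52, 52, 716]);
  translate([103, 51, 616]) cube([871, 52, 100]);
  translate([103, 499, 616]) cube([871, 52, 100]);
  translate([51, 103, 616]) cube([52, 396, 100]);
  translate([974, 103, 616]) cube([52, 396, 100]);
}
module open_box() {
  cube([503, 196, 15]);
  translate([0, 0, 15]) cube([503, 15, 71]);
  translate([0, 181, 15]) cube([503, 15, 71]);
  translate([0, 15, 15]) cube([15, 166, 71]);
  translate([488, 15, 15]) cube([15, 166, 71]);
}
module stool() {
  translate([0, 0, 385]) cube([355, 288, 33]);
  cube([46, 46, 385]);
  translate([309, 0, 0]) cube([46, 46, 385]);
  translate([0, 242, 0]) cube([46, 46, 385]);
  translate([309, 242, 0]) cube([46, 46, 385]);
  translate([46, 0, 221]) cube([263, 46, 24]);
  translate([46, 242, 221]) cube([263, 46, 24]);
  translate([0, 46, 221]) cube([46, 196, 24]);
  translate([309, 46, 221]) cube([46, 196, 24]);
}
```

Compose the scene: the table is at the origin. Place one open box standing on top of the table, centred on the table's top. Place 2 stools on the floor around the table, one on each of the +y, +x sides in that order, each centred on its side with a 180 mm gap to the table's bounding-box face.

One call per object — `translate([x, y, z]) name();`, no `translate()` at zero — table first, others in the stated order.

table();
translate([287, 203, 757]) open_box();
translate([361, 782, 0]) stool();
translate([1257, 157, 0]) stool();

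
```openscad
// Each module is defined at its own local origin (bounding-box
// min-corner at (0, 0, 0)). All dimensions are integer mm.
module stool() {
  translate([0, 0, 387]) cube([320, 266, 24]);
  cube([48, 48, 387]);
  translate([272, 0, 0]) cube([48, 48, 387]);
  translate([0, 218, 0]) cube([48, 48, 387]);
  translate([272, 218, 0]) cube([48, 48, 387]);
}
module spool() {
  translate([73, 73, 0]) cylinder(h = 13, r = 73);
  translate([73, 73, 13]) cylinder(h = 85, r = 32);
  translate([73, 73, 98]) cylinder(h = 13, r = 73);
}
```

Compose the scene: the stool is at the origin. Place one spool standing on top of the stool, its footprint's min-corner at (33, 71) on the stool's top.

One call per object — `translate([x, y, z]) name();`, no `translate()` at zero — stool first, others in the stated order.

stool();
translate([33, 71, 411]) spool();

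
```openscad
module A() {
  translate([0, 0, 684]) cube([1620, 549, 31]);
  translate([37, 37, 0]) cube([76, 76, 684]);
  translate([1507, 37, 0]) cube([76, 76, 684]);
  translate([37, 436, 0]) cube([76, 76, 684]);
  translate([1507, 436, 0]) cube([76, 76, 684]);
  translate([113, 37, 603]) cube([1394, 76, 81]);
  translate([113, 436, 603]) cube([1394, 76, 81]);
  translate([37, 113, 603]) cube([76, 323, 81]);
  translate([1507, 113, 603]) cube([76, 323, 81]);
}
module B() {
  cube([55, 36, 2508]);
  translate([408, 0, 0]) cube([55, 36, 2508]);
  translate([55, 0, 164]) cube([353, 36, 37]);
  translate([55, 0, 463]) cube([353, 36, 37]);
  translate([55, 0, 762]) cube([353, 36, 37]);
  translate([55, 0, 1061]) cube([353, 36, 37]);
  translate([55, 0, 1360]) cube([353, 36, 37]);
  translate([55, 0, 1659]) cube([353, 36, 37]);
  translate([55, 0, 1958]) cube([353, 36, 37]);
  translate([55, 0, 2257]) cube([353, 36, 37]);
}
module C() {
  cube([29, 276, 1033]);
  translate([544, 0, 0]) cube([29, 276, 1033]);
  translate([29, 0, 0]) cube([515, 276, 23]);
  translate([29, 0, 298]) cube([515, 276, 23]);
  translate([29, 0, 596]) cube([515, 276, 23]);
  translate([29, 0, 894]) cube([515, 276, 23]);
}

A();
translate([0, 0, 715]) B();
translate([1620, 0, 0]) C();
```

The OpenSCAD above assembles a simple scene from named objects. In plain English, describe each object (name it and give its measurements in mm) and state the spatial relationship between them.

A is a rectangular dining table. The top is 1620×549×31 mm with its upper surface at z = 715 mm. It stands on four 76×76 mm square legs, each inset 37 mm from the nearest pair of top edges, running from the floor to the underside of the top. Four apron rails, 76 mm thick and 81 mm tall, run between adjacent legs with their top edges flush with the underside of the top and their outer faces flush with the legs' outer faces.

B is a wooden ladder with two side rails of 55×36 mm section and 2508 mm height, set 463 mm apart overall. Between them run 8 rectangular rungs (36 mm deep, 37 mm thick), front faces flush with the rails' −y face. The bottom of the first rung is 164 mm above the floor and each subsequent rung is 299 mm higher than the one below.

C is a bookshelf 573 mm wide overall, 276 mm deep and 1033 mm tall. The two sides are 29 mm thick vertical panels. 4 horizontal shelves of 23 mm thickness span between the inner faces of the sides; the lowest shelf sits on the floor and shelves are stacked with a clear vertical gap of 275 mm between each pair.

The ladder is on top of the table. The bookshelf is against the table's +x side, with their −y faces flush.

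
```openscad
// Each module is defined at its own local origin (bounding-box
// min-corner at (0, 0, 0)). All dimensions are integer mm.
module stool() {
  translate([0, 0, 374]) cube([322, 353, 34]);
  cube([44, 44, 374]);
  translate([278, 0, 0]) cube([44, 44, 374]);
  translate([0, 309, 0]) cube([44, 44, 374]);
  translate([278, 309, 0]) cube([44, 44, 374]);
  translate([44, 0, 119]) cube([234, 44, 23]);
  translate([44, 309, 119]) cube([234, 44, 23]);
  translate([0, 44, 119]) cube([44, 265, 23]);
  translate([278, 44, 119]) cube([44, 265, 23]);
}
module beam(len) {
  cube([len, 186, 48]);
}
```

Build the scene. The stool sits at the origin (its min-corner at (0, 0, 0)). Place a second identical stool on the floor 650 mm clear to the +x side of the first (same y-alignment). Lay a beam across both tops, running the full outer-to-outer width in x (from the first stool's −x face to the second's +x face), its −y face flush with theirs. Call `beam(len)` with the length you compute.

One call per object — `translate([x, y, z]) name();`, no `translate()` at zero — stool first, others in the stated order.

stool();
translate([972, 0, 0]) stool();
translate([0, 0, 408]) beam(1294);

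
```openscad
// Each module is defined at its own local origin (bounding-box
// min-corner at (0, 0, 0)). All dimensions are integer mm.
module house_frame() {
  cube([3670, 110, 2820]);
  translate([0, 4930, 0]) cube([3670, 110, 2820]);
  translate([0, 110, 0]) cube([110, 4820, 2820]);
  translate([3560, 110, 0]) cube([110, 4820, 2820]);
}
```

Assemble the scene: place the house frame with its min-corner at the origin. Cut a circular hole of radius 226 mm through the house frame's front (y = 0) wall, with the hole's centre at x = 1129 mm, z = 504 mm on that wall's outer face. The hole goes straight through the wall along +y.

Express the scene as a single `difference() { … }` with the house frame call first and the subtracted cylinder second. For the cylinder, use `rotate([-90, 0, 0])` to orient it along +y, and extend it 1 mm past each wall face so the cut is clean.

difference() {
  house_frame();
  translate([1129, -1, 504]) rotate([-90, 0, 0]) cylinder(h = 112, r = 226);
}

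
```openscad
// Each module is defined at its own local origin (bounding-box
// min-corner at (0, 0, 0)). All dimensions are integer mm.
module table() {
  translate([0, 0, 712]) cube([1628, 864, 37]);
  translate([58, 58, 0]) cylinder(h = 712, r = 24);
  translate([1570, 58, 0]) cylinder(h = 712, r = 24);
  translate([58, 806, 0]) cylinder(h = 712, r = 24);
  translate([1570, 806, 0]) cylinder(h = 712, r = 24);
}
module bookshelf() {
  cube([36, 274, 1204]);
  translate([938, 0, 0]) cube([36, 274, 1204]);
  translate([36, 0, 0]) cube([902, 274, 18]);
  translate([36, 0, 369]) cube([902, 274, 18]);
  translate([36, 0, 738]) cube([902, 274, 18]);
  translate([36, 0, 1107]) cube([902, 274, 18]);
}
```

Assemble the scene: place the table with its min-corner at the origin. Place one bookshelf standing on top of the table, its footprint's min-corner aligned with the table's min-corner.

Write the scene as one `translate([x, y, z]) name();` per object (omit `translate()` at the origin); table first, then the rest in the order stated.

table();
translate([0, 0, 749]) bookshelf();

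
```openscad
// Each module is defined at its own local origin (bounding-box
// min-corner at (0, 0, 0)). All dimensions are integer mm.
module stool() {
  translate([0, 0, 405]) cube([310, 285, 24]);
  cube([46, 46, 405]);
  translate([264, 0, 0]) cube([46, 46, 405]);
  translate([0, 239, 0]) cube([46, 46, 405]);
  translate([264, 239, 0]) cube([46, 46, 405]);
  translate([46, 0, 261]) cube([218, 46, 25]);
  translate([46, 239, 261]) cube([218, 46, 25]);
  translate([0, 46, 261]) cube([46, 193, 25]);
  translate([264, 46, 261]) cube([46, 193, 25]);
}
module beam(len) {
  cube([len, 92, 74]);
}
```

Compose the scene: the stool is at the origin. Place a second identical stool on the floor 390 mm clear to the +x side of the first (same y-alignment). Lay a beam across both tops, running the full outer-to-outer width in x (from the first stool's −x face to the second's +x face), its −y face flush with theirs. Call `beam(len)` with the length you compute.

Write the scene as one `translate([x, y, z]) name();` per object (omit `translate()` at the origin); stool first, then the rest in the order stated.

stool();
translate([700, 0, 0]) stool();
translate([0, 0, 429]) beam(1010);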